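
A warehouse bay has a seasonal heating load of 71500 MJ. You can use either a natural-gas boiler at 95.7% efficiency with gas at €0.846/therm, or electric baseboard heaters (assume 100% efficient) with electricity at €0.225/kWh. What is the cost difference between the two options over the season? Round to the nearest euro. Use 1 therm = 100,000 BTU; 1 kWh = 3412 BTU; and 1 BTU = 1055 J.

€3870

Heat load = 71500 MJ = 71,500,000,000 J / 1055 = 67,772,512 BTU
Gas: input = 67,772,512 / 0.957 = 70,817,672 BTU = 708.2 therm → 708.2 × €0.846 = €599.12
Electric: 67,772,512 BTU / 3412 = 19,860 kWh → × €0.225 = €4,469.17
Difference = |€599.12 − €4,469.17| = €3,870.05 ≈ €3870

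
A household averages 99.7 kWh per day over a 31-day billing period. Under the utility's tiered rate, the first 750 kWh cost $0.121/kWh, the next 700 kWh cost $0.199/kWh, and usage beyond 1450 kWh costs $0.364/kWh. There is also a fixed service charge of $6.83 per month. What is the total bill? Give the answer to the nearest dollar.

$834

Usage = 99.7 kWh/day × 31 days = 3090.7 kWh
First 750 kWh × $0.121 = $90.75
Next 700 kWh × $0.199 = $139.30
Remaining 1640.7 kWh × $0.364 = $597.21
Energy charge = $827.26; + service $6.83 = $834.09 ≈ $834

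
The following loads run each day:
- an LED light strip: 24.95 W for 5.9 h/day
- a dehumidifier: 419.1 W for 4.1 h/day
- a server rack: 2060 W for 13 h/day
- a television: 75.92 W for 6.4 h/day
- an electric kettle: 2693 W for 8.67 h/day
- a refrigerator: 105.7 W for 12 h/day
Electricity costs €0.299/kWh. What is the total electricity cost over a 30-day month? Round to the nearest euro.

€482

LED light strip: 24.95 W × 5.9 h × 30 d = 4,416 Wh = 4.416 kWh
dehumidifier: 419.1 W × 4.1 h × 30 d = 51,549 Wh = 51.55 kWh
server rack: 2060 W × 13 h × 30 d = 803,400 Wh = 803.4 kWh
television: 75.92 W × 6.4 h × 30 d = 14,577 Wh = 14.58 kWh
electric kettle: 2693 W × 8.67 h × 30 d = 700,449 Wh = 700.4 kWh
refrigerator: 105.7 W × 12 h × 30 d = 38,052 Wh = 38.05 kWh
Total energy = 4.416 + 51.55 + 803.4 + 14.58 + 700.4 + 38.05 = 1,612 kWh
Cost = 1,612 kWh × €0.299 = €482.12 ≈ €482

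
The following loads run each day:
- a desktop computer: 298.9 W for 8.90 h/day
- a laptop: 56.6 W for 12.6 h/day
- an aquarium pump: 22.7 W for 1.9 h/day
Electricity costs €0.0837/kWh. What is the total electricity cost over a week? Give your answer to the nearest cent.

€2.00

desktop computer: 298.9 W × 8.90 h × 7 d = 18,621 Wh = 18.62 kWh
laptop: 56.6 W × 12.6 h × 7 d = 4,992 Wh = 4.992 kWh
aquarium pump: 22.7 W × 1.9 h × 7 d = 302 Wh = 0.3019 kWh
Total energy = 18.62 + 4.992 + 0.3019 = 23.92 kWh
Cost = 23.92 kWh × €0.0837 = €2.00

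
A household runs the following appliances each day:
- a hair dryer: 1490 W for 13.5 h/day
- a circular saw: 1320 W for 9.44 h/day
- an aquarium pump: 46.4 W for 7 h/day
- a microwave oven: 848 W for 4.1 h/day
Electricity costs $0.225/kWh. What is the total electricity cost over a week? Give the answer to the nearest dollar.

$57

hair dryer: 1490 W × 13.5 h × 7 d = 140,805 Wh = 140.8 kWh
circular saw: 1320 W × 9.44 h × 7 d = 87,226 Wh = 87.23 kWh
aquarium pump: 46.4 W × 7 h × 7 d = 2,274 Wh = 2.274 kWh
microwave oven: 848 W × 4.1 h × 7 d = 24,338 Wh = 24.34 kWh
Total energy = 140.8 + 87.23 + 2.274 + 24.34 = 254.6 kWh
Cost = 254.6 kWh × $0.225 = $57.29 ≈ $57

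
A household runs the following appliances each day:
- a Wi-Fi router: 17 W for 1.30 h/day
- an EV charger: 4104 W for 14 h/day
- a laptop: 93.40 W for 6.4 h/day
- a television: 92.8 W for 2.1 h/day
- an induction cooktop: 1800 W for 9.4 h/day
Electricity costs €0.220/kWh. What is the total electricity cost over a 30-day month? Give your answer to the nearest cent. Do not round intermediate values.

€496.26

Wi-Fi router: 17 W × 1.30 h × 30 d = 663 Wh = 0.663 kWh
EV charger: 4104 W × 14 h × 30 d = 1,723,680 Wh = 1,724 kWh
laptop: 93.40 W × 6.4 h × 30 d = 17,933 Wh = 17.93 kWh
television: 92.8 W × 2.1 h × 30 d = 5,846 Wh = 5.846 kWh
induction cooktop: 1800 W × 9.4 h × 30 d = 507,600 Wh = 507.6 kWh
Total energy = 0.663 + 1,724 + 17.93 + 5.846 + 507.6 = 2,256 kWh
Cost = 2,256 kWh × €0.220 = €496.26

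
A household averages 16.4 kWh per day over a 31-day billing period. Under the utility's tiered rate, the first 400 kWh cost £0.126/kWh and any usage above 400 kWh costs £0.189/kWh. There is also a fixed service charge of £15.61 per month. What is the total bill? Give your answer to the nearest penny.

Usage = 16.4 kWh/day × 31 days = 508.4 kWh
First 400 kWh × £0.126 = £50.40
Remaining 108.4 kWh × £0.189 = £20.49
Energy charge = £70.89; + service £15.61 = £86.50

£86.50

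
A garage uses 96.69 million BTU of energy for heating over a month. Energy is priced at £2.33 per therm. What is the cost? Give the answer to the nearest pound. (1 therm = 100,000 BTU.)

96.69 million BTU × (10 therm/million BTU) = 966.9 therm
Cost = 966.9 therm × £2.33/therm = £2,252.88 ≈ £2253

£2253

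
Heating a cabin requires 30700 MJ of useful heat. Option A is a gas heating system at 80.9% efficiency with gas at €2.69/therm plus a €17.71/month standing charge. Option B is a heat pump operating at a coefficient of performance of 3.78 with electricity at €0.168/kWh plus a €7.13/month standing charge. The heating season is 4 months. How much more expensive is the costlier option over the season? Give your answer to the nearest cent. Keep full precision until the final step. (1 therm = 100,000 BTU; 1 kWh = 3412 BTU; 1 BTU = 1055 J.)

€630.86

Heat load = 30700 MJ = 30,700,000,000 J / 1055 = 29,099,526 BTU
Gas: input = 29,099,526 / 0.809 = 35,969,748 BTU = 359.7 therm → 359.7 × €2.69 = €967.59; + 4 × €17.71 standing = €1,038.43
Heat pump: 29,099,526 BTU / 3412 = 8,529 kWh heat; / 3.78 = 2,256 kWh in → × €0.168 = €379.05; + 4 × €7.13 standing = €407.57
Difference = |€1,038.43 − €407.57| = €630.86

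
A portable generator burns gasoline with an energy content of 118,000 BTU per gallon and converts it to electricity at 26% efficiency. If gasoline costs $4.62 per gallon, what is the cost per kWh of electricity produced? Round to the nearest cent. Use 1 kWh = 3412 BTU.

Electrical output per gallon = 118,000 BTU × 0.26 / 3412 BTU/kWh = 8.992 kWh
Cost per kWh = $4.62 / 8.992 kWh = $0.514

$0.51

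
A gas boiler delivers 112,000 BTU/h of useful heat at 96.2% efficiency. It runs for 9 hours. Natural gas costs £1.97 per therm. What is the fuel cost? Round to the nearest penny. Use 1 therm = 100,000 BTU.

£20.64

Heat delivered = 112,000 BTU/h × 9 h = 1,008,000 BTU
Gas input = 1,008,000 / 0.962 = 1,047,817 BTU
= 1,047,817 / 100,000 = 10.48 therm
Cost = 10.48 × £1.97/therm = £20.64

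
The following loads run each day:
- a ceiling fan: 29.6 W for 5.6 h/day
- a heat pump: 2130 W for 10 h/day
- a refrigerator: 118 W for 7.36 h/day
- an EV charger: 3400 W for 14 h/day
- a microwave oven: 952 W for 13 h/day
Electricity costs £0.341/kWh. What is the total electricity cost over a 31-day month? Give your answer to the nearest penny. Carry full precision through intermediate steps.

ceiling fan: 29.6 W × 5.6 h × 31 d = 5,139 Wh = 5.139 kWh
heat pump: 2130 W × 10 h × 31 d = 660,300 Wh = 660.3 kWh
refrigerator: 118 W × 7.36 h × 31 d = 26,923 Wh = 26.92 kWh
EV charger: 3400 W × 14 h × 31 d = 1,475,600 Wh = 1,476 kWh
microwave oven: 952 W × 13 h × 31 d = 383,656 Wh = 383.7 kWh
Total energy = 5.139 + 660.3 + 26.92 + 1,476 + 383.7 = 2,552 kWh
Cost = 2,552 kWh × £0.341 = £870.10

£870.10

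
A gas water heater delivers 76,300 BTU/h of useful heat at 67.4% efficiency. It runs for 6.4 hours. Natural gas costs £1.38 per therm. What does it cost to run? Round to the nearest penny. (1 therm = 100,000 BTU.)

Heat delivered = 76,300 BTU/h × 6.4 h = 488,320 BTU
Gas input = 488,320 / 0.674 = 724,510 BTU
= 724,510 / 100,000 = 7.245 therm
Cost = 7.245 × £1.38/therm = £10.00

£10.00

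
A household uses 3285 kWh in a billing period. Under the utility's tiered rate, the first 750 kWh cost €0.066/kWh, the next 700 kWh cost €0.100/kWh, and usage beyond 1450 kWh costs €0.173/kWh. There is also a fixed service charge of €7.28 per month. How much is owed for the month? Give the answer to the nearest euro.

First 750 kWh × €0.066 = €49.50
Next 700 kWh × €0.100 = €70.00
Remaining 1835 kWh × €0.173 = €317.45
Energy charge = €436.95; + service €7.28 = €444.23 ≈ €444

€444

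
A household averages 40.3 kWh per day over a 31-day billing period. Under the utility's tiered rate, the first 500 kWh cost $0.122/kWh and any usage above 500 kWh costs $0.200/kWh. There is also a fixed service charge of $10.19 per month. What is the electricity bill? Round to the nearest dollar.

Usage = 40.3 kWh/day × 31 days = 1249.3 kWh
First 500 kWh × $0.122 = $61.00
Remaining 749.3 kWh × $0.200 = $149.86
Energy charge = $210.86; + service $10.19 = $221.05 ≈ $221

$221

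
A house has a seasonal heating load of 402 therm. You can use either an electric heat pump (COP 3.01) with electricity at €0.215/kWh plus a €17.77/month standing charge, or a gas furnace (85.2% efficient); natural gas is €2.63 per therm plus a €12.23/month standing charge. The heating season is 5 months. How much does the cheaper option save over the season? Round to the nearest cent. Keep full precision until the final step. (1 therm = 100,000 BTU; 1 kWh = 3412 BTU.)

Heat load = 402 therm × 100,000 = 40,200,000 BTU
Gas: input = 40,200,000 / 0.852 = 47,183,099 BTU = 471.8 therm → 471.8 × €2.63 = €1,240.92; + 5 × €12.23 standing = €1,302.07
Heat pump: 40,200,000 BTU / 3412 = 11,780 kWh heat; / 3.01 = 3,914 kWh in → × €0.215 = €841.57; + 5 × €17.77 standing = €930.42
Difference = |€1,302.07 − €930.42| = €371.65

€371.65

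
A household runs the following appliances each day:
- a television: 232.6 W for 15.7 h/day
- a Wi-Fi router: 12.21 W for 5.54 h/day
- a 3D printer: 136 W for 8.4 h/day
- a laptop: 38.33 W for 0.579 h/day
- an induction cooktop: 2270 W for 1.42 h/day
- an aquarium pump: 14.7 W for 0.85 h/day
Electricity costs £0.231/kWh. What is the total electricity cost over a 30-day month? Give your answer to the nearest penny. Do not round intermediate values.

£56.27

television: 232.6 W × 15.7 h × 30 d = 109,555 Wh = 109.6 kWh
Wi-Fi router: 12.21 W × 5.54 h × 30 d = 2,029 Wh = 2.029 kWh
3D printer: 136 W × 8.4 h × 30 d = 34,272 Wh = 34.27 kWh
laptop: 38.33 W × 0.579 h × 30 d = 666 Wh = 0.6658 kWh
induction cooktop: 2270 W × 1.42 h × 30 d = 96,702 Wh = 96.7 kWh
aquarium pump: 14.7 W × 0.85 h × 30 d = 375 Wh = 0.3748 kWh
Total energy = 109.6 + 2.029 + 34.27 + 0.6658 + 96.7 + 0.3748 = 243.6 kWh
Cost = 243.6 kWh × £0.231 = £56.27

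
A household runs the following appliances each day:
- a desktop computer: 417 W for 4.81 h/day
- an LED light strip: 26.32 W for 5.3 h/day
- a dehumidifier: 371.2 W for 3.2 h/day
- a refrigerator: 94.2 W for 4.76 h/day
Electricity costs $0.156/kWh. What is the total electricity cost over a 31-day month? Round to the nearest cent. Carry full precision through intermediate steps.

desktop computer: 417 W × 4.81 h × 31 d = 62,179 Wh = 62.18 kWh
LED light strip: 26.32 W × 5.3 h × 31 d = 4,324 Wh = 4.324 kWh
dehumidifier: 371.2 W × 3.2 h × 31 d = 36,823 Wh = 36.82 kWh
refrigerator: 94.2 W × 4.76 h × 31 d = 13,900 Wh = 13.9 kWh
Total energy = 62.18 + 4.324 + 36.82 + 13.9 = 117.2 kWh
Cost = 117.2 kWh × $0.156 = $18.29

$18.29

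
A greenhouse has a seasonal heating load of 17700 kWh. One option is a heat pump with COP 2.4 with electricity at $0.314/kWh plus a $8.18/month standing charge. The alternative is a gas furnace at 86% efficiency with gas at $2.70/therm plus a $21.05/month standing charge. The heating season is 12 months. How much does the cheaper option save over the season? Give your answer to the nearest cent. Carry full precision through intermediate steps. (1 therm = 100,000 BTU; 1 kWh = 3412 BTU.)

Heat load = 17700 kWh × 3412 = 60,392,400 BTU
Gas: input = 60,392,400 / 0.86 = 70,223,721 BTU = 702.2 therm → 702.2 × $2.70 = $1,896.04; + 12 × $21.05 standing = $2,148.64
Heat pump: 60,392,400 BTU / 3412 = 17,700 kWh heat; / 2.4 = 7,375 kWh in → × $0.314 = $2,315.75; + 12 × $8.18 standing = $2,413.91
Difference = |$2,148.64 − $2,413.91| = $265.27

$265.27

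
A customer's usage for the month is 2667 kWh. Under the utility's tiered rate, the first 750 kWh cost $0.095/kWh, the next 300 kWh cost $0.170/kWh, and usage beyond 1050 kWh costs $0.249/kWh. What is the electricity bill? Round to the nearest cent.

First 750 kWh × $0.095 = $71.25
Next 300 kWh × $0.170 = $51.00
Remaining 1617 kWh × $0.249 = $402.63
Total = $524.88

$524.88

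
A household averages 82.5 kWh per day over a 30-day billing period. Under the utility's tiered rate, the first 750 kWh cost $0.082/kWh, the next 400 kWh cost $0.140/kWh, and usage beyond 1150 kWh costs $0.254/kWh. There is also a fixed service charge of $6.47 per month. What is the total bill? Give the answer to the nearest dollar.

$461

Usage = 82.5 kWh/day × 30 days = 2475 kWh
First 750 kWh × $0.082 = $61.50
Next 400 kWh × $0.140 = $56.00
Remaining 1325 kWh × $0.254 = $336.55
Energy charge = $454.05; + service $6.47 = $460.52 ≈ $461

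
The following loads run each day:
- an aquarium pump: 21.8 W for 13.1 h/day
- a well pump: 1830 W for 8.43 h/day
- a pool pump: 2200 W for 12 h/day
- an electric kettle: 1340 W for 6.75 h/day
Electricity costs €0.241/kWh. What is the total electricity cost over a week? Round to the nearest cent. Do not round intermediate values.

aquarium pump: 21.8 W × 13.1 h × 7 d = 1,999 Wh = 1.999 kWh
well pump: 1830 W × 8.43 h × 7 d = 107,988 Wh = 108 kWh
pool pump: 2200 W × 12 h × 7 d = 184,800 Wh = 184.8 kWh
electric kettle: 1340 W × 6.75 h × 7 d = 63,315 Wh = 63.31 kWh
Total energy = 1.999 + 108 + 184.8 + 63.31 = 358.1 kWh
Cost = 358.1 kWh × €0.241 = €86.30

€86.30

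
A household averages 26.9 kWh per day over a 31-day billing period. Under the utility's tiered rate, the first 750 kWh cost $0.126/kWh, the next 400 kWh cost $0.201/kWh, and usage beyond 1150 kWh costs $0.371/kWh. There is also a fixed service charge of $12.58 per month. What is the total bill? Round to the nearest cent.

Usage = 26.9 kWh/day × 31 days = 833.9 kWh
First 750 kWh × $0.126 = $94.50
Next 83.9 kWh × $0.201 = $16.86
Remaining tier: 0 kWh (not reached)
Energy charge = $111.36; + service $12.58 = $123.94

$123.94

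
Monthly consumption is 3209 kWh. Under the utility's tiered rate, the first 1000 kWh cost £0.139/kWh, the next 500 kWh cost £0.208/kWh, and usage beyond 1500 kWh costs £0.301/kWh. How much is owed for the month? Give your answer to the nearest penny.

First 1000 kWh × £0.139 = £139.00
Next 500 kWh × £0.208 = £104.00
Remaining 1709 kWh × £0.301 = £514.41
Total = £757.41

£757.41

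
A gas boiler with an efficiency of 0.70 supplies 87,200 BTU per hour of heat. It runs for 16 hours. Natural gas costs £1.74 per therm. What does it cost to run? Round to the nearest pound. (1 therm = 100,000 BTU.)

Heat delivered = 87,200 BTU/h × 16 h = 1,395,200 BTU
Gas input = 1,395,200 / 0.70 = 1,993,143 BTU
= 1,993,143 / 100,000 = 19.93 therm
Cost = 19.93 × £1.74/therm = £34.68 ≈ £35

£35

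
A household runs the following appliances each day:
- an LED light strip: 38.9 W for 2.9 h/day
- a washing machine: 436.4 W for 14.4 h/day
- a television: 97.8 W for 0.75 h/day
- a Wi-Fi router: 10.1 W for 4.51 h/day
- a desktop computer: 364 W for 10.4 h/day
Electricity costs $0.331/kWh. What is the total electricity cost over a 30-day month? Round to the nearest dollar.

$102

LED light strip: 38.9 W × 2.9 h × 30 d = 3,384 Wh = 3.384 kWh
washing machine: 436.4 W × 14.4 h × 30 d = 188,525 Wh = 188.5 kWh
television: 97.8 W × 0.75 h × 30 d = 2,200 Wh = 2.2 kWh
Wi-Fi router: 10.1 W × 4.51 h × 30 d = 1,367 Wh = 1.367 kWh
desktop computer: 364 W × 10.4 h × 30 d = 113,568 Wh = 113.6 kWh
Total energy = 3.384 + 188.5 + 2.2 + 1.367 + 113.6 = 309 kWh
Cost = 309 kWh × $0.331 = $102.29 ≈ $102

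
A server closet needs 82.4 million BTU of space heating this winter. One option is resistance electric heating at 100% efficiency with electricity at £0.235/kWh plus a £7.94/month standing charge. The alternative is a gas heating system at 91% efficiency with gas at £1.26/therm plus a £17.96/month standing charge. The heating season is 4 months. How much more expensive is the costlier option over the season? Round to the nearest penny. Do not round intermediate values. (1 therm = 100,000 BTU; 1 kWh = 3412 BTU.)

£4494.26

Heat load = 82.4 × 10⁶ BTU = 82,400,000 BTU
Gas: input = 82,400,000 / 0.91 = 90,549,451 BTU = 905.5 therm → 905.5 × £1.26 = £1,140.92; + 4 × £17.96 standing = £1,212.76
Electric: 82,400,000 BTU / 3412 = 24,150 kWh → × £0.235 = £5,675.26; + 4 × £7.94 standing = £5,707.02
Difference = |£1,212.76 − £5,707.02| = £4,494.26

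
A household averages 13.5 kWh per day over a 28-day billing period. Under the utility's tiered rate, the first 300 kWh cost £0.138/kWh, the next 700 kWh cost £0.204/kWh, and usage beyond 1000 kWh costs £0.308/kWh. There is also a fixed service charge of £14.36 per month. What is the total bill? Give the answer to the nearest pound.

£72

Usage = 13.5 kWh/day × 28 days = 378 kWh
First 300 kWh × £0.138 = £41.40
Next 78 kWh × £0.204 = £15.91
Remaining tier: 0 kWh (not reached)
Energy charge = £57.31; + service £14.36 = £71.67 ≈ £72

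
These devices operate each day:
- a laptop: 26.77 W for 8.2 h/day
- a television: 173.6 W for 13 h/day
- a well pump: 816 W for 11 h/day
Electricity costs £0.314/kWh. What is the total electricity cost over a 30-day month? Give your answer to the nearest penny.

laptop: 26.77 W × 8.2 h × 30 d = 6,585 Wh = 6.585 kWh
television: 173.6 W × 13 h × 30 d = 67,704 Wh = 67.7 kWh
well pump: 816 W × 11 h × 30 d = 269,280 Wh = 269.3 kWh
Total energy = 6.585 + 67.7 + 269.3 = 343.6 kWh
Cost = 343.6 kWh × £0.314 = £107.88

£107.88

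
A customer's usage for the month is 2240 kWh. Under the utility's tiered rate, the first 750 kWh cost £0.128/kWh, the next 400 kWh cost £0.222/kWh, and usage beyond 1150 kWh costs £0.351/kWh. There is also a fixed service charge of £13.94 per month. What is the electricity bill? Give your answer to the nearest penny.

£581.33

First 750 kWh × £0.128 = £96.00
Next 400 kWh × £0.222 = £88.80
Remaining 1090 kWh × £0.351 = £382.59
Energy charge = £567.39; + service £13.94 = £581.33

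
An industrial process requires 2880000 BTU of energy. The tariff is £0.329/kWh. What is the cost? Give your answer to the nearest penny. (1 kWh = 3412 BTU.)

£277.70

2880000 BTU × (0.00029308 kWh/BTU) = 844.1 kWh
Cost = 844.1 kWh × £0.329/kWh = £277.70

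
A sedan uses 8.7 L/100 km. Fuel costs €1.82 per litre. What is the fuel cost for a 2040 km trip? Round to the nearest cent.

Fuel = 8.7 L/100 km × 2040 km / 100 = 177.5 L
Cost = 177.5 L × €1.82/L = €323.01

€323.01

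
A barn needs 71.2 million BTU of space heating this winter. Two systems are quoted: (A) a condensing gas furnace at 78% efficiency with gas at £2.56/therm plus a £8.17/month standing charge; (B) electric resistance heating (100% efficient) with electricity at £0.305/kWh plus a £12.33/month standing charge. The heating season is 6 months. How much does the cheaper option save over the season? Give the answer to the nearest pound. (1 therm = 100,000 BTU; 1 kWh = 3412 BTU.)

Heat load = 71.2 × 10⁶ BTU = 71,200,000 BTU
Gas: input = 71,200,000 / 0.78 = 91,282,051 BTU = 912.8 therm → 912.8 × £2.56 = £2,336.82; + 6 × £8.17 standing = £2,385.84
Electric: 71,200,000 BTU / 3412 = 20,870 kWh → × £0.305 = £6,364.60; + 6 × £12.33 standing = £6,438.58
Difference = |£2,385.84 − £6,438.58| = £4,052.74 ≈ £4053

£4053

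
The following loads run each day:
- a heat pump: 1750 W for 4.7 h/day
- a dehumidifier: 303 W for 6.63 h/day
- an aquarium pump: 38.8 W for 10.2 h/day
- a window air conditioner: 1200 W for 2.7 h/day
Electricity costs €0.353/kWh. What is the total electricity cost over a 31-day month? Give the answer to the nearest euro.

€152

heat pump: 1750 W × 4.7 h × 31 d = 254,975 Wh = 255 kWh
dehumidifier: 303 W × 6.63 h × 31 d = 62,276 Wh = 62.28 kWh
aquarium pump: 38.8 W × 10.2 h × 31 d = 12,269 Wh = 12.27 kWh
window air conditioner: 1200 W × 2.7 h × 31 d = 100,440 Wh = 100.4 kWh
Total energy = 255 + 62.28 + 12.27 + 100.4 = 430 kWh
Cost = 430 kWh × €0.353 = €151.78 ≈ €152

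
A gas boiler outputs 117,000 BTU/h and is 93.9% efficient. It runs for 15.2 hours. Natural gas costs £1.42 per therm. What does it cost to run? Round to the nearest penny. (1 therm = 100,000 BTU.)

Heat delivered = 117,000 BTU/h × 15.2 h = 1,778,400 BTU
Gas input = 1,778,400 / 0.939 = 1,893,930 BTU
= 1,893,930 / 100,000 = 18.94 therm
Cost = 18.94 × £1.42/therm = £26.89

£26.89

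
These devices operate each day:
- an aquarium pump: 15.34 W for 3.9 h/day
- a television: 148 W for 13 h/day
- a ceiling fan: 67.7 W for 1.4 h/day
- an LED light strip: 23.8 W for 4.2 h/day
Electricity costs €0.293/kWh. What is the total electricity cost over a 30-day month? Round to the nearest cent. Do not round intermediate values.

€19.15

aquarium pump: 15.34 W × 3.9 h × 30 d = 1,795 Wh = 1.795 kWh
television: 148 W × 13 h × 30 d = 57,720 Wh = 57.72 kWh
ceiling fan: 67.7 W × 1.4 h × 30 d = 2,843 Wh = 2.843 kWh
LED light strip: 23.8 W × 4.2 h × 30 d = 2,999 Wh = 2.999 kWh
Total energy = 1.795 + 57.72 + 2.843 + 2.999 = 65.36 kWh
Cost = 65.36 kWh × €0.293 = €19.15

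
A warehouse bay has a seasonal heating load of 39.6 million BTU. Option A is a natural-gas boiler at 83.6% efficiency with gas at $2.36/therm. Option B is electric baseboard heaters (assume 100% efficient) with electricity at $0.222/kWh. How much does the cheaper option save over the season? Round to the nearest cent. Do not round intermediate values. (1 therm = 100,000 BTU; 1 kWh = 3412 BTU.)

Heat load = 39.6 × 10⁶ BTU = 39,600,000 BTU
Gas: input = 39,600,000 / 0.836 = 47,368,421 BTU = 473.7 therm → 473.7 × $2.36 = $1,117.89
Electric: 39,600,000 BTU / 3412 = 11,610 kWh → × $0.222 = $2,576.55
Difference = |$1,117.89 − $2,576.55| = $1,458.66

$1458.66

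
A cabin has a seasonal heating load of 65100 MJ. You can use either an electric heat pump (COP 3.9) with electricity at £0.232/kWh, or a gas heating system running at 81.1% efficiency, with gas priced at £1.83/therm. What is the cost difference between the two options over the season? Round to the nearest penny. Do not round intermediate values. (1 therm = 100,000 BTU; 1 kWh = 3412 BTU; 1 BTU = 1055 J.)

Heat load = 65100 MJ = 65,100,000,000 J / 1055 = 61,706,161 BTU
Gas: input = 61,706,161 / 0.811 = 76,086,512 BTU = 760.9 therm → 760.9 × £1.83 = £1,392.38
Heat pump: 61,706,161 BTU / 3412 = 18,090 kWh heat; / 3.9 = 4,637 kWh in → × £0.232 = £1,075.83
Difference = |£1,392.38 − £1,075.83| = £316.56

£316.56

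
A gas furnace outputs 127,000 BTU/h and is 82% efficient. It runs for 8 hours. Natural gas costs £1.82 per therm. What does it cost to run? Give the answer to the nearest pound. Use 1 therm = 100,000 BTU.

Heat delivered = 127,000 BTU/h × 8 h = 1,016,000 BTU
Gas input = 1,016,000 / 0.82 = 1,239,024 BTU
= 1,239,024 / 100,000 = 12.39 therm
Cost = 12.39 × £1.82/therm = £22.55 ≈ £23

£23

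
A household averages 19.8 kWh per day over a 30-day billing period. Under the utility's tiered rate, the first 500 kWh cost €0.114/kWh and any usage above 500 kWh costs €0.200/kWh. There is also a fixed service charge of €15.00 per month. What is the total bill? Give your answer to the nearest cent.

Usage = 19.8 kWh/day × 30 days = 594 kWh
First 500 kWh × €0.114 = €57.00
Remaining 94 kWh × €0.200 = €18.80
Energy charge = €75.80; + service €15.00 = €90.80

€90.80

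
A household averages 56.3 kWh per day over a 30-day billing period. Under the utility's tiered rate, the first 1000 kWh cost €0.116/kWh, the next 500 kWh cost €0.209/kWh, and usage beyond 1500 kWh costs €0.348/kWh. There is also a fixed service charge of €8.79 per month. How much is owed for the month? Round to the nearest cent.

Usage = 56.3 kWh/day × 30 days = 1689 kWh
First 1000 kWh × €0.116 = €116.00
Next 500 kWh × €0.209 = €104.50
Remaining 189 kWh × €0.348 = €65.77
Energy charge = €286.27; + service €8.79 = €295.06

€295.06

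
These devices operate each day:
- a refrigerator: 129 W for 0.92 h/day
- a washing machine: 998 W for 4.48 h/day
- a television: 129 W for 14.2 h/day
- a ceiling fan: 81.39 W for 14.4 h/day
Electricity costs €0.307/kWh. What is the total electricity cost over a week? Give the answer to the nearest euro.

refrigerator: 129 W × 0.92 h × 7 d = 831 Wh = 0.8308 kWh
washing machine: 998 W × 4.48 h × 7 d = 31,297 Wh = 31.3 kWh
television: 129 W × 14.2 h × 7 d = 12,823 Wh = 12.82 kWh
ceiling fan: 81.39 W × 14.4 h × 7 d = 8,204 Wh = 8.204 kWh
Total energy = 0.8308 + 31.3 + 12.82 + 8.204 = 53.15 kWh
Cost = 53.15 kWh × €0.307 = €16.32 ≈ €16

€16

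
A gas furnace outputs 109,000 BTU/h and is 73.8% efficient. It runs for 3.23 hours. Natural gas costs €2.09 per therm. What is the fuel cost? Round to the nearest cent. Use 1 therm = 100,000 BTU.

Heat delivered = 109,000 BTU/h × 3.23 h = 352,070 BTU
Gas input = 352,070 / 0.738 = 477,060 BTU
= 477,060 / 100,000 = 4.771 therm
Cost = 4.771 × €2.09/therm = €9.97

€9.97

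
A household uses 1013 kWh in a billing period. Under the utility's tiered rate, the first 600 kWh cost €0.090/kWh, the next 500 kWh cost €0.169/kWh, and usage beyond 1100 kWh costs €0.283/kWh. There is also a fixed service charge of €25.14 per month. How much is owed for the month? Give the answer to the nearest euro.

First 600 kWh × €0.090 = €54.00
Next 413 kWh × €0.169 = €69.80
Remaining tier: 0 kWh (not reached)
Energy charge = €123.80; + service €25.14 = €148.94 ≈ €149

€149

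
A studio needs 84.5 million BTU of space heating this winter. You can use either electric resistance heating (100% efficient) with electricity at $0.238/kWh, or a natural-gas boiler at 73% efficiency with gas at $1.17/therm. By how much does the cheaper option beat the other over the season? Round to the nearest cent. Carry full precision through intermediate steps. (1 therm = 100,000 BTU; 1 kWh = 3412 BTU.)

$4539.88

Heat load = 84.5 × 10⁶ BTU = 84,500,000 BTU
Gas: input = 84,500,000 / 0.730 = 115,753,425 BTU = 1,158 therm → 1,158 × $1.17 = $1,354.32
Electric: 84,500,000 BTU / 3412 = 24,770 kWh → × $0.238 = $5,894.20
Difference = |$1,354.32 − $5,894.20| = $4,539.88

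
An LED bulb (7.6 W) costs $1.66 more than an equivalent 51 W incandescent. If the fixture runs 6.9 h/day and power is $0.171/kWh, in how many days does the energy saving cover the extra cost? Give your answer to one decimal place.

Power saved = 51 − 7.6 = 43.4 W
Daily energy saved = 43.4 W × 6.9 h = 299.5 Wh = 0.29946 kWh
Daily savings = 0.29946 × $0.171 = $0.0512
Payback = $1.66 / $0.0512 per day = 32.42 days

32.4 days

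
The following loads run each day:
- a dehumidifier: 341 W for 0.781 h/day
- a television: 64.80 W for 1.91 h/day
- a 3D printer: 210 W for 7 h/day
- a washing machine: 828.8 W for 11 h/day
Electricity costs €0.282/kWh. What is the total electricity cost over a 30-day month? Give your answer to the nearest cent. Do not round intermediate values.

dehumidifier: 341 W × 0.781 h × 30 d = 7,990 Wh = 7.99 kWh
television: 64.80 W × 1.91 h × 30 d = 3,713 Wh = 3.713 kWh
3D printer: 210 W × 7 h × 30 d = 44,100 Wh = 44.1 kWh
washing machine: 828.8 W × 11 h × 30 d = 273,504 Wh = 273.5 kWh
Total energy = 7.99 + 3.713 + 44.1 + 273.5 = 329.3 kWh
Cost = 329.3 kWh × €0.282 = €92.86

€92.86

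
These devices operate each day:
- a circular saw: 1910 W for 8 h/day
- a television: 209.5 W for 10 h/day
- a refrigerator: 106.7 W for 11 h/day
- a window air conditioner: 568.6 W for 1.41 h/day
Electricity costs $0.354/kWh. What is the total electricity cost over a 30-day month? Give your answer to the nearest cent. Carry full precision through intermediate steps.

$205.50

circular saw: 1910 W × 8 h × 30 d = 458,400 Wh = 458.4 kWh
television: 209.5 W × 10 h × 30 d = 62,850 Wh = 62.85 kWh
refrigerator: 106.7 W × 11 h × 30 d = 35,211 Wh = 35.21 kWh
window air conditioner: 568.6 W × 1.41 h × 30 d = 24,052 Wh = 24.05 kWh
Total energy = 458.4 + 62.85 + 35.21 + 24.05 = 580.5 kWh
Cost = 580.5 kWh × $0.354 = $205.50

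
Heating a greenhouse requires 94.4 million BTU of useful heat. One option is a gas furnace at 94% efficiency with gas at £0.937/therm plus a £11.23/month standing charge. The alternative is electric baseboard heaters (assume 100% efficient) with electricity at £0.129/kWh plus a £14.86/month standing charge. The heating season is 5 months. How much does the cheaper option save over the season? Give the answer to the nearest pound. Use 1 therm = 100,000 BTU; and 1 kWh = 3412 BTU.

Heat load = 94.4 × 10⁶ BTU = 94,400,000 BTU
Gas: input = 94,400,000 / 0.94 = 100,425,532 BTU = 1,004 therm → 1,004 × £0.937 = £940.99; + 5 × £11.23 standing = £997.14
Electric: 94,400,000 BTU / 3412 = 27,670 kWh → × £0.129 = £3,569.05; + 5 × £14.86 standing = £3,643.35
Difference = |£997.14 − £3,643.35| = £2,646.21 ≈ £2646

£2646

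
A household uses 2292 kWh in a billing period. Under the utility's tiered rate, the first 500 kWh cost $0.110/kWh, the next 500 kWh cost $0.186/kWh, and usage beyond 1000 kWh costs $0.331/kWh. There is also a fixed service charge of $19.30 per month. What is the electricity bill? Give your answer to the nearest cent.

$594.95

First 500 kWh × $0.110 = $55.00
Next 500 kWh × $0.186 = $93.00
Remaining 1292 kWh × $0.331 = $427.65
Energy charge = $575.65; + service $19.30 = $594.95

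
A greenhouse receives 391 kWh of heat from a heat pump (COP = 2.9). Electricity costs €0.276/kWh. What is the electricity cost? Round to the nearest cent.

€37.21

Electrical input = 391 kWh / 2.9 = 134.8 kWh
Cost = 134.8 × €0.276/kWh = €37.21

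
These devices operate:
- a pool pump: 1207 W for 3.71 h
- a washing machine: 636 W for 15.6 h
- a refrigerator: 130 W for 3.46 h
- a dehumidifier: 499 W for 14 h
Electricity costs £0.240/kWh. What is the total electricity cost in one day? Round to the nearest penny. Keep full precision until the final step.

pool pump: 1207 W × 3.71 h = 4,478 Wh = 4.478 kWh
washing machine: 636 W × 15.6 h = 9,922 Wh = 9.922 kWh
refrigerator: 130 W × 3.46 h = 450 Wh = 0.4498 kWh
dehumidifier: 499 W × 14 h = 6,986 Wh = 6.986 kWh
Total energy = 4.478 + 9.922 + 0.4498 + 6.986 = 21.84 kWh
Cost = 21.84 kWh × £0.240 = £5.24

£5.24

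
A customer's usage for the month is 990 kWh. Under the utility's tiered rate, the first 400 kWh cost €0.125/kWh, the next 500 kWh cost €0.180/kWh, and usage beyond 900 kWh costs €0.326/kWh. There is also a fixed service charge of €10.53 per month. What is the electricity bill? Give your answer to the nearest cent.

First 400 kWh × €0.125 = €50.00
Next 500 kWh × €0.180 = €90.00
Remaining 90 kWh × €0.326 = €29.34
Energy charge = €169.34; + service €10.53 = €179.87

€179.87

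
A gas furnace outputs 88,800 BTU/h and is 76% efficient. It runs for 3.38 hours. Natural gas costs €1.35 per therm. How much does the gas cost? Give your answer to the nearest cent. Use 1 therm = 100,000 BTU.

€5.33

Heat delivered = 88,800 BTU/h × 3.38 h = 300,144 BTU
Gas input = 300,144 / 0.76 = 394,926 BTU
= 394,926 / 100,000 = 3.949 therm
Cost = 3.949 × €1.35/therm = €5.33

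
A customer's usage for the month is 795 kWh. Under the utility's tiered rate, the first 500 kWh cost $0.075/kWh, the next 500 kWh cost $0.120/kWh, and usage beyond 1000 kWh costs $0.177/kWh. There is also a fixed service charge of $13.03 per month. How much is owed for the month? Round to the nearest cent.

$85.93

First 500 kWh × $0.075 = $37.50
Next 295 kWh × $0.120 = $35.40
Remaining tier: 0 kWh (not reached)
Energy charge = $72.90; + service $13.03 = $85.93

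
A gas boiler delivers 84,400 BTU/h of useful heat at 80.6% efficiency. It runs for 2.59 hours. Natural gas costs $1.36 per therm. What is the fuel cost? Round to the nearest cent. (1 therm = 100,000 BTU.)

$3.69

Heat delivered = 84,400 BTU/h × 2.59 h = 218,596 BTU
Gas input = 218,596 / 0.806 = 271,211 BTU
= 271,211 / 100,000 = 2.712 therm
Cost = 2.712 × $1.36/therm = $3.69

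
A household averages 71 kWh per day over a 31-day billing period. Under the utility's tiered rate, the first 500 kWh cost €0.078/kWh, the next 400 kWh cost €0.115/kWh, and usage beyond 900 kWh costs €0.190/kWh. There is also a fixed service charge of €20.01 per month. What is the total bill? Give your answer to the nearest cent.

Usage = 71 kWh/day × 31 days = 2201 kWh
First 500 kWh × €0.078 = €39.00
Next 400 kWh × €0.115 = €46.00
Remaining 1301 kWh × €0.190 = €247.19
Energy charge = €332.19; + service €20.01 = €352.20

€352.20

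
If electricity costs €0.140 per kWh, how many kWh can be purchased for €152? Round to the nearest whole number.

1086 kWh

€152 / €0.140 per kWh = 1,086 kWh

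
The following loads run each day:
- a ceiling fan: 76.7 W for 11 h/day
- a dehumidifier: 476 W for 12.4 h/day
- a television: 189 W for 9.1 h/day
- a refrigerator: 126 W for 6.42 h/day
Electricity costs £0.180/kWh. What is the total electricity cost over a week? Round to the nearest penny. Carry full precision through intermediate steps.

ceiling fan: 76.7 W × 11 h × 7 d = 5,906 Wh = 5.906 kWh
dehumidifier: 476 W × 12.4 h × 7 d = 41,317 Wh = 41.32 kWh
television: 189 W × 9.1 h × 7 d = 12,039 Wh = 12.04 kWh
refrigerator: 126 W × 6.42 h × 7 d = 5,662 Wh = 5.662 kWh
Total energy = 5.906 + 41.32 + 12.04 + 5.662 = 64.92 kWh
Cost = 64.92 kWh × £0.180 = £11.69

£11.69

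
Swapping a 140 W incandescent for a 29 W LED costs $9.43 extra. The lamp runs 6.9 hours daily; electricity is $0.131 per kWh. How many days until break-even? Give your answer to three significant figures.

Power saved = 140 − 29 = 111 W
Daily energy saved = 111 W × 6.9 h = 765.9 Wh = 0.7659 kWh
Daily savings = 0.7659 × $0.131 = $0.1003
Payback = $9.43 / $0.1003 per day = 93.99 days

94 days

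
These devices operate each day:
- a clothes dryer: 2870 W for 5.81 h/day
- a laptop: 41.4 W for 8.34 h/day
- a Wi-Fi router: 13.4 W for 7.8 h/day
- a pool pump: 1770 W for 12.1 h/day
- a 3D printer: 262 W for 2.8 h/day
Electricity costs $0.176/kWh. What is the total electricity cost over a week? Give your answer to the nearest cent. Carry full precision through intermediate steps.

clothes dryer: 2870 W × 5.81 h × 7 d = 116,723 Wh = 116.7 kWh
laptop: 41.4 W × 8.34 h × 7 d = 2,417 Wh = 2.417 kWh
Wi-Fi router: 13.4 W × 7.8 h × 7 d = 732 Wh = 0.7316 kWh
pool pump: 1770 W × 12.1 h × 7 d = 149,919 Wh = 149.9 kWh
3D printer: 262 W × 2.8 h × 7 d = 5,135 Wh = 5.135 kWh
Total energy = 116.7 + 2.417 + 0.7316 + 149.9 + 5.135 = 274.9 kWh
Cost = 274.9 kWh × $0.176 = $48.39

$48.39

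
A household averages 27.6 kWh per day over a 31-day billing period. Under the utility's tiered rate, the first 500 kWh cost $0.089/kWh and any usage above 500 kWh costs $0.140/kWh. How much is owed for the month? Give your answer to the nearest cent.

$94.28

Usage = 27.6 kWh/day × 31 days = 855.6 kWh
First 500 kWh × $0.089 = $44.50
Remaining 355.6 kWh × $0.140 = $49.78
Total = $94.28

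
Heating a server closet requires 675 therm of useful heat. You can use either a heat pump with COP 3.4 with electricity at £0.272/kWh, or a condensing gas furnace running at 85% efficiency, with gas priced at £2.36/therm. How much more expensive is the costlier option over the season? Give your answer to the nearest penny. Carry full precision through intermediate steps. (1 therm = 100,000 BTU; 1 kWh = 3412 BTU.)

Heat load = 675 therm × 100,000 = 67,500,000 BTU
Gas: input = 67,500,000 / 0.85 = 79,411,765 BTU = 794.1 therm → 794.1 × £2.36 = £1,874.12
Heat pump: 67,500,000 BTU / 3412 = 19,780 kWh heat; / 3.4 = 5,819 kWh in → × £0.272 = £1,582.65
Difference = |£1,874.12 − £1,582.65| = £291.47

£291.47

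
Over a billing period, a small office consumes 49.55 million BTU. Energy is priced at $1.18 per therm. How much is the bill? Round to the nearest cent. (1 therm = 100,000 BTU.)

$584.69

49.55 million BTU × (10 therm/million BTU) = 495.5 therm
Cost = 495.5 therm × $1.18/therm = $584.69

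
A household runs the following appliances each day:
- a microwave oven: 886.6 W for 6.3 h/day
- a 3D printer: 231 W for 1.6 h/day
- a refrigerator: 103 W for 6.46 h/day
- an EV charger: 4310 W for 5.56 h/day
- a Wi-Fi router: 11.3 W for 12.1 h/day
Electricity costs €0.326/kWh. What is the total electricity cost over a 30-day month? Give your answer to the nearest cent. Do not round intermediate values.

microwave oven: 886.6 W × 6.3 h × 30 d = 167,567 Wh = 167.6 kWh
3D printer: 231 W × 1.6 h × 30 d = 11,088 Wh = 11.09 kWh
refrigerator: 103 W × 6.46 h × 30 d = 19,961 Wh = 19.96 kWh
EV charger: 4310 W × 5.56 h × 30 d = 718,908 Wh = 718.9 kWh
Wi-Fi router: 11.3 W × 12.1 h × 30 d = 4,102 Wh = 4.102 kWh
Total energy = 167.6 + 11.09 + 19.96 + 718.9 + 4.102 = 921.6 kWh
Cost = 921.6 kWh × €0.326 = €300.45

€300.45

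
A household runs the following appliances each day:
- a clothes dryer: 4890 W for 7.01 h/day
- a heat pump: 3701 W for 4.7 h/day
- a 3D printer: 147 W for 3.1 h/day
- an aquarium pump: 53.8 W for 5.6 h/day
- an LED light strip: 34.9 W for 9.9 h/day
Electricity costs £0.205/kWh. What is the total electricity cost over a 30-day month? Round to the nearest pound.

clothes dryer: 4890 W × 7.01 h × 30 d = 1,028,367 Wh = 1,028 kWh
heat pump: 3701 W × 4.7 h × 30 d = 521,841 Wh = 521.8 kWh
3D printer: 147 W × 3.1 h × 30 d = 13,671 Wh = 13.67 kWh
aquarium pump: 53.8 W × 5.6 h × 30 d = 9,038 Wh = 9.038 kWh
LED light strip: 34.9 W × 9.9 h × 30 d = 10,365 Wh = 10.37 kWh
Total energy = 1,028 + 521.8 + 13.67 + 9.038 + 10.37 = 1,583 kWh
Cost = 1,583 kWh × £0.205 = £324.57 ≈ £325

£325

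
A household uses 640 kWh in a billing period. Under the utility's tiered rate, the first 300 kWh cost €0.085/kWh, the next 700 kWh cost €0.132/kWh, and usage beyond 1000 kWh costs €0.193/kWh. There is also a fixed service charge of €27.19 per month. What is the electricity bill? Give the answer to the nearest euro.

€98

First 300 kWh × €0.085 = €25.50
Next 340 kWh × €0.132 = €44.88
Remaining tier: 0 kWh (not reached)
Energy charge = €70.38; + service €27.19 = €97.57 ≈ €98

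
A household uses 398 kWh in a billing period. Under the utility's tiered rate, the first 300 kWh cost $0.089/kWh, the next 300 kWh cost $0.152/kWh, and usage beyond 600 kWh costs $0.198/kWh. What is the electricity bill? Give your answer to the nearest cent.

First 300 kWh × $0.089 = $26.70
Next 98 kWh × $0.152 = $14.90
Remaining tier: 0 kWh (not reached)
Total = $41.60

$41.60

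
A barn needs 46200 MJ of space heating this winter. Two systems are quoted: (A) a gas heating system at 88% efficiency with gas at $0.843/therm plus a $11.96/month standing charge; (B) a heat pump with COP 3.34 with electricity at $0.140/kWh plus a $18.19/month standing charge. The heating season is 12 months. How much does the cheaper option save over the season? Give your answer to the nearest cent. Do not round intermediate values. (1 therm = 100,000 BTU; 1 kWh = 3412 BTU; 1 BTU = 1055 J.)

$193.23

Heat load = 46200 MJ = 46,200,000,000 J / 1055 = 43,791,469 BTU
Gas: input = 43,791,469 / 0.88 = 49,763,033 BTU = 497.6 therm → 497.6 × $0.843 = $419.50; + 12 × $11.96 standing = $563.02
Heat pump: 43,791,469 BTU / 3412 = 12,830 kWh heat; / 3.34 = 3,843 kWh in → × $0.140 = $537.97; + 12 × $18.19 standing = $756.25
Difference = |$563.02 − $756.25| = $193.23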